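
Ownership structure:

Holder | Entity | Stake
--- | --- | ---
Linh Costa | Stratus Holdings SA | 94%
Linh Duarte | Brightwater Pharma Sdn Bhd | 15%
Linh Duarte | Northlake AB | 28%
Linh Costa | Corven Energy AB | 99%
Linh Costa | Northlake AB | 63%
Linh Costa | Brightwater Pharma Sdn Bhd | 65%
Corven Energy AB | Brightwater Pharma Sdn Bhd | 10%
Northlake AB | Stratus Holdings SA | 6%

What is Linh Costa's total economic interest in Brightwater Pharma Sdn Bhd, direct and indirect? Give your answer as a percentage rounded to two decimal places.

74.90%

Linh Costa reaches Brightwater along 2 paths.
Direct stake: 65% = 65%.
Via Corven: 99% × 10% = 9.9%.
Total: 65% + 9.9% = 74.9%.
Rounded: 74.90%.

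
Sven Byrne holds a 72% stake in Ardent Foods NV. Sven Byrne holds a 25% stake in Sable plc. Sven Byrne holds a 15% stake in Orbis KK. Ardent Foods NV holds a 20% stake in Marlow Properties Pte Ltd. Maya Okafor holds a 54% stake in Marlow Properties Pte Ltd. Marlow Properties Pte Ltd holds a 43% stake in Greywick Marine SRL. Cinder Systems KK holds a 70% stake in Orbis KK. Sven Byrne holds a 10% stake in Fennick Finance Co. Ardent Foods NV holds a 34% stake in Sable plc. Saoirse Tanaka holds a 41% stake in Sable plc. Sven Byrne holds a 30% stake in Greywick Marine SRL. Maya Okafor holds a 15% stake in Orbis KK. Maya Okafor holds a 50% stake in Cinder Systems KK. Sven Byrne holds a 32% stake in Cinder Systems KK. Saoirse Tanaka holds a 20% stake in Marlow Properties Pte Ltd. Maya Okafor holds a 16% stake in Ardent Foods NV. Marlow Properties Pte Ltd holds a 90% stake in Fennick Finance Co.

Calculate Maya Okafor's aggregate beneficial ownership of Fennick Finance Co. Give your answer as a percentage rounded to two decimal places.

Maya reaches Fennick along 2 paths.
Via Ardent → Marlow: 16% × 20% × 90% = 2.88%.
Via Marlow: 54% × 90% = 48.6%.
Total: 2.88% + 48.6% = 51.48%.

51.48%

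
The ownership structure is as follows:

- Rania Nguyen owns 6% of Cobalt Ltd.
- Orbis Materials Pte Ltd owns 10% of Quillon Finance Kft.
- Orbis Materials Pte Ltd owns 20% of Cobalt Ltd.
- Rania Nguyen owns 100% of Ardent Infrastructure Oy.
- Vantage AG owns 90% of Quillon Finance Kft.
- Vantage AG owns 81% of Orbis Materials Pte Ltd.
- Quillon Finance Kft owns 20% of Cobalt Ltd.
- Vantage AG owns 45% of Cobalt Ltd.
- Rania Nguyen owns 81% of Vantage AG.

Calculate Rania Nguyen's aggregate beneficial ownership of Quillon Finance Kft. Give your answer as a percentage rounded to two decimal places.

Rania reaches Quillon along 2 paths.
Via Vantage: 81% × 90% = 72.9%.
Via Vantage → Orbis: 81% × 81% × 10% = 6.561%.
Total: 72.9% + 6.561% = 79.461%.
Rounded: 79.46%.

79.46%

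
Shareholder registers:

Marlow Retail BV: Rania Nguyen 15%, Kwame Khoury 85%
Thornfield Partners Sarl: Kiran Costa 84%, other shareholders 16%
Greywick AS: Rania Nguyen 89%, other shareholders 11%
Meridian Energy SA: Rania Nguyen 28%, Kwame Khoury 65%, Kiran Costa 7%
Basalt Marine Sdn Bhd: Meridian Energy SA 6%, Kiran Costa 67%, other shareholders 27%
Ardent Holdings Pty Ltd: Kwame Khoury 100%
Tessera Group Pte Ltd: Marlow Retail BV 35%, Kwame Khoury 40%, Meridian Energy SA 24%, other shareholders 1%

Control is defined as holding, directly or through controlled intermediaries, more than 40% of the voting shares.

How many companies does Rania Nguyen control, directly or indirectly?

1

Rania holds 89% of Greywick, so Rania controls Greywick.
No other company's threshold is met.
Rania controls 1 company.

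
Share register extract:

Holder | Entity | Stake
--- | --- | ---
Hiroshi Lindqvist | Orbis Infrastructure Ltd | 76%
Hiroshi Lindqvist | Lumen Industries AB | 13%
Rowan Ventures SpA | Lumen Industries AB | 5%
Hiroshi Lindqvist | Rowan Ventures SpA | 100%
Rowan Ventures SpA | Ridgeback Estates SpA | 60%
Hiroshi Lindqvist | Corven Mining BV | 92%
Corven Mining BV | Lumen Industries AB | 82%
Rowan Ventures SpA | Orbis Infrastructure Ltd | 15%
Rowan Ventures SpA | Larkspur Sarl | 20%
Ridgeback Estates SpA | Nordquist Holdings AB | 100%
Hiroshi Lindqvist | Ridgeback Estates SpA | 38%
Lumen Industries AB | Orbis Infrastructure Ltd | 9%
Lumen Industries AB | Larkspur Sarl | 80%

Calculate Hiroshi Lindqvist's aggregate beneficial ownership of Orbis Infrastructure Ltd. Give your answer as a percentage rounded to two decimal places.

Hiroshi reaches Orbis along 5 paths.
Via Lumen: 13% × 9% = 1.17%.
Via Rowan → Lumen: 100% × 5% × 9% = 0.45%.
Via Corven → Lumen: 92% × 82% × 9% = 6.7896%.
Direct stake: 76% = 76%.
Via Rowan: 100% × 15% = 15%.
Total: 1.17% + 0.45% + 6.7896% + 76% + 15% = 99.4096%.
Rounded: 99.41%.

99.41%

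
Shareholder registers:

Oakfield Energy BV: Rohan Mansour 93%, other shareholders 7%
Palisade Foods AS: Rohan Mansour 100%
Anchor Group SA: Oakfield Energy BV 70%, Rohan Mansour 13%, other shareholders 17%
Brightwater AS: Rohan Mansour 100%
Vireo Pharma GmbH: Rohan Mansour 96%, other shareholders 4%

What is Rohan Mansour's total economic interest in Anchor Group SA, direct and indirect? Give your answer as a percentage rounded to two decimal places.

Rohan reaches Anchor along 2 paths.
Via Oakfield: 93% × 70% = 65.1%.
Direct stake: 13% = 13%.
Total: 65.1% + 13% = 78.1%.
Rounded: 78.10%.

78.10%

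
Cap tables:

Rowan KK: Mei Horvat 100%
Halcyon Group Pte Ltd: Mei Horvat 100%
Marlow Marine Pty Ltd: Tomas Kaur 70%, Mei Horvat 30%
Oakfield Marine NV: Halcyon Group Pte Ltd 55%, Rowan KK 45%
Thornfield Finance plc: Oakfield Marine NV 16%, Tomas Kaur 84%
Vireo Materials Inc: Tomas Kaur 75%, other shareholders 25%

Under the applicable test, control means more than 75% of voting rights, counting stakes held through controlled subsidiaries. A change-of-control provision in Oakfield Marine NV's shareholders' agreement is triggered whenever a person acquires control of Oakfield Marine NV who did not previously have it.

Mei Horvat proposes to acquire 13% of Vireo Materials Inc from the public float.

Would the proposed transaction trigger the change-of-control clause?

The purchase changes only Mei's holdings, so Mei is the only person who could newly come to control Oakfield.
Mei holds 100% of Rowan, so Mei controls Rowan.
Mei holds 100% of Halcyon, so Mei controls Halcyon.
Halcyon and Rowan together hold 55% + 45% = 100% of Oakfield, so Mei controls Oakfield.
So Mei already controls Oakfield before the transaction.
After the purchase, Mei holds 13% of Vireo directly.
Mei controlled Oakfield already, so this is not a new person acquiring control; every other person's position is unchanged or reduced.
No new person acquires control, so the clause is not triggered.

No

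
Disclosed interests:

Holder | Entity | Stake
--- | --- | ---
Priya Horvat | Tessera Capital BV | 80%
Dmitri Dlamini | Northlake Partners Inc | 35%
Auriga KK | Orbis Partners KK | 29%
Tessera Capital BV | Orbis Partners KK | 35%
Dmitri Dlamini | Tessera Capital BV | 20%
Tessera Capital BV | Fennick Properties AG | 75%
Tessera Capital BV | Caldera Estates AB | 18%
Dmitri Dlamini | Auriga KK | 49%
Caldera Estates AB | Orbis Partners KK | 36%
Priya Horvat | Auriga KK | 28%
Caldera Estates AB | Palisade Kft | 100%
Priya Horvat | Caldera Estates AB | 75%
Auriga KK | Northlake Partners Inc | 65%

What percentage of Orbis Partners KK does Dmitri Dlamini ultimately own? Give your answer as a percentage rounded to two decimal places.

22.51%

Dmitri reaches Orbis along 3 paths.
Via Auriga: 49% × 29% = 14.21%.
Via Tessera: 20% × 35% = 7%.
Via Tessera → Caldera: 20% × 18% × 36% = 1.296%.
Total: 14.21% + 7% + 1.296% = 22.506%.
Rounded: 22.51%.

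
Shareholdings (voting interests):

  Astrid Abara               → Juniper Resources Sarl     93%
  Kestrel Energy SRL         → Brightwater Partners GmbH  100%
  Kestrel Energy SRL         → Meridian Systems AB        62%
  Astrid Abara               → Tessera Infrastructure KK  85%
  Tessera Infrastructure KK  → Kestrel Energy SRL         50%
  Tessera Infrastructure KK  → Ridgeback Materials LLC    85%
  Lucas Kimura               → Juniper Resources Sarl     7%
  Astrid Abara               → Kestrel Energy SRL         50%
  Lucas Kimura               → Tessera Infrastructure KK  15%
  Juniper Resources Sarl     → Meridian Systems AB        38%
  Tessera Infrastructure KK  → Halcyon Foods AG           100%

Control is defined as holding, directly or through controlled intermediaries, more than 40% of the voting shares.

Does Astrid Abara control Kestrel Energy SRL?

Yes

Astrid holds 85% of Tessera, so Astrid controls Tessera.
Astrid and Tessera together hold 50% + 50% = 100% of Kestrel, so Astrid controls Kestrel.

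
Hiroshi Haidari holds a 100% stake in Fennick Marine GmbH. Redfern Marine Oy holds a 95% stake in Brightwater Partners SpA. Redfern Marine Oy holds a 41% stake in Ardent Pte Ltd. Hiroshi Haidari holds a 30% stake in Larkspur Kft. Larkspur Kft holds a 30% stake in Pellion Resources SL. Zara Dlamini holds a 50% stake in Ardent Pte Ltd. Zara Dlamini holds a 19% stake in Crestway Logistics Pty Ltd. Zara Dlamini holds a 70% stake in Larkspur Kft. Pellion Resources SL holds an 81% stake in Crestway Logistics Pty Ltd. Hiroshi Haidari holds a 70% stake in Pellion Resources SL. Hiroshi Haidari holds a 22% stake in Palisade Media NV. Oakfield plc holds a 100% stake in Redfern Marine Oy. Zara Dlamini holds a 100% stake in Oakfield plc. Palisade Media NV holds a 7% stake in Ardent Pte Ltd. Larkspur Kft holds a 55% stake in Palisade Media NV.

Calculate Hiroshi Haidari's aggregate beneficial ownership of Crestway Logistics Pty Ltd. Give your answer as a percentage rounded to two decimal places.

Hiroshi reaches Crestway along 2 paths.
Via Larkspur → Pellion: 30% × 30% × 81% = 7.29%.
Via Pellion: 70% × 81% = 56.7%.
Total: 7.29% + 56.7% = 63.99%.

63.99%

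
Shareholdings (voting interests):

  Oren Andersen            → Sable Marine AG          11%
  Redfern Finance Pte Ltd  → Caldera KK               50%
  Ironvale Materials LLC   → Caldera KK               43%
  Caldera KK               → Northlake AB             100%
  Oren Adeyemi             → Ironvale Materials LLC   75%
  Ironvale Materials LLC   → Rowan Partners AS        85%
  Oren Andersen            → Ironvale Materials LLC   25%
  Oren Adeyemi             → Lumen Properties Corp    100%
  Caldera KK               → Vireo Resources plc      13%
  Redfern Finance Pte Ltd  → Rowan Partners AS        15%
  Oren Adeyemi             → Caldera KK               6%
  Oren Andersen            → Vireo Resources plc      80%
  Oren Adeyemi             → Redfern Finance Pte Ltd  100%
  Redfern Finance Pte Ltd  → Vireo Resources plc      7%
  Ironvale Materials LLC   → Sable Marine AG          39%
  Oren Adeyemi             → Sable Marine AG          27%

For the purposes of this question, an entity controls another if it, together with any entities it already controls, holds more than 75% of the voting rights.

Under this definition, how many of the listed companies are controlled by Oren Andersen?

Oren Andersen holds 80% of Vireo, so Oren Andersen controls Vireo.
No other company's threshold is met.
Oren Andersen controls 1 company.

1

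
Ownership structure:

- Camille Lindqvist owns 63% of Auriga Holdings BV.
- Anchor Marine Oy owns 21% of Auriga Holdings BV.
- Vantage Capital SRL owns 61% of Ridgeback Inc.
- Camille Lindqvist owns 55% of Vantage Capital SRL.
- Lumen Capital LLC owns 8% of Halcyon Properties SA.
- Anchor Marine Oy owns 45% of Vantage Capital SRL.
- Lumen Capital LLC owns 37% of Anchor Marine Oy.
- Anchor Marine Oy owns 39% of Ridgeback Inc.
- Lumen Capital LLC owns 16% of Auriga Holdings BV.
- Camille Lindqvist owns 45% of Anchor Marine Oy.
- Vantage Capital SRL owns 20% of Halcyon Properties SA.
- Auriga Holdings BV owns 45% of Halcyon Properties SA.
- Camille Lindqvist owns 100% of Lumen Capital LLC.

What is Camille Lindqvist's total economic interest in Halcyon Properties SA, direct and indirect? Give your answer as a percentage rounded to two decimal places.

69.68%

Camille reaches Halcyon along 8 paths.
Via Lumen → Auriga: 100% × 16% × 45% = 7.2%.
Via Anchor → Auriga: 45% × 21% × 45% = 4.2525%.
Via Lumen → Anchor → Auriga: 100% × 37% × 21% × 45% = 3.4965%.
Via Auriga: 63% × 45% = 28.35%.
Via Lumen: 100% × 8% = 8%.
Via Vantage: 55% × 20% = 11%.
Via Anchor → Vantage: 45% × 45% × 20% = 4.05%.
Via Lumen → Anchor → Vantage: 100% × 37% × 45% × 20% = 3.33%.
Total: 7.2% + 4.2525% + 3.4965% + 28.35% + 8% + 11% + 4.05% + 3.33% = 69.679%.
Rounded: 69.68%.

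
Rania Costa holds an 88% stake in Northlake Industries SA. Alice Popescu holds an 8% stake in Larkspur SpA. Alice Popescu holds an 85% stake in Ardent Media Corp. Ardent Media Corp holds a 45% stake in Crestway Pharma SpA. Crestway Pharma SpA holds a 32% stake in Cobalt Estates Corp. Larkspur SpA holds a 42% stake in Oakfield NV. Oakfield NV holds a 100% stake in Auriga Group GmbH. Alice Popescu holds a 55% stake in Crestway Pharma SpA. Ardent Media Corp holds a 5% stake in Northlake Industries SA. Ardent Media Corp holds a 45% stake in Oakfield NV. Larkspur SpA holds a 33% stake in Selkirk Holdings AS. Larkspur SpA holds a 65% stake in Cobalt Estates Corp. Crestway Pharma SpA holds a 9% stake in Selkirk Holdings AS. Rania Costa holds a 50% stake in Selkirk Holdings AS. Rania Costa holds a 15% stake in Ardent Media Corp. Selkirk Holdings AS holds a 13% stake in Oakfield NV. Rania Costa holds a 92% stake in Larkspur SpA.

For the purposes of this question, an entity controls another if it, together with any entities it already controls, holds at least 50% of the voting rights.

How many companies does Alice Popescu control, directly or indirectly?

2

Alice holds 85% of Ardent, so Alice controls Ardent.
Ardent and Alice together hold 45% + 55% = 100% of Crestway, so Alice controls Crestway.
No other company's threshold is met.
Alice controls 2 companies.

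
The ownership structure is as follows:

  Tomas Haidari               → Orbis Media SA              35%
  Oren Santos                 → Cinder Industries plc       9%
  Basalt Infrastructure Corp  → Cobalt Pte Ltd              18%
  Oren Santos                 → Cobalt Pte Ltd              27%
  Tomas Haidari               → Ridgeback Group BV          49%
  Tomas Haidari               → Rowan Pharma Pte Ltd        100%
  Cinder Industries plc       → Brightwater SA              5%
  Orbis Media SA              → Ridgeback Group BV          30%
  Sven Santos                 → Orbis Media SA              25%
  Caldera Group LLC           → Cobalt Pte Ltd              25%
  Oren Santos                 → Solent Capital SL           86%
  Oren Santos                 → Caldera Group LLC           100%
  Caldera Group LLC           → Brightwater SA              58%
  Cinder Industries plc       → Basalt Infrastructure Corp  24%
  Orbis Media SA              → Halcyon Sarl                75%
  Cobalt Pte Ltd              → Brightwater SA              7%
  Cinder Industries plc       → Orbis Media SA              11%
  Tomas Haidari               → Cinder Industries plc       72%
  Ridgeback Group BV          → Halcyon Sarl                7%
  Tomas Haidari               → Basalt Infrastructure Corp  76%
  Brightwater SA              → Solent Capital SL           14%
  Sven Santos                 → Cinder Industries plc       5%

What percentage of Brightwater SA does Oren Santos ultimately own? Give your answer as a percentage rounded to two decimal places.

Oren reaches Brightwater along 5 paths.
Via Caldera: 100% × 58% = 58%.
Via Cobalt: 27% × 7% = 1.89%.
Via Caldera → Cobalt: 100% × 25% × 7% = 1.75%.
Via Cinder → Basalt → Cobalt: 9% × 24% × 18% × 7% = 0.027216%.
Via Cinder: 9% × 5% = 0.45%.
Total: 58% + 1.89% + 1.75% + 0.027216% + 0.45% = 62.117216%.
Rounded: 62.12%.

62.12%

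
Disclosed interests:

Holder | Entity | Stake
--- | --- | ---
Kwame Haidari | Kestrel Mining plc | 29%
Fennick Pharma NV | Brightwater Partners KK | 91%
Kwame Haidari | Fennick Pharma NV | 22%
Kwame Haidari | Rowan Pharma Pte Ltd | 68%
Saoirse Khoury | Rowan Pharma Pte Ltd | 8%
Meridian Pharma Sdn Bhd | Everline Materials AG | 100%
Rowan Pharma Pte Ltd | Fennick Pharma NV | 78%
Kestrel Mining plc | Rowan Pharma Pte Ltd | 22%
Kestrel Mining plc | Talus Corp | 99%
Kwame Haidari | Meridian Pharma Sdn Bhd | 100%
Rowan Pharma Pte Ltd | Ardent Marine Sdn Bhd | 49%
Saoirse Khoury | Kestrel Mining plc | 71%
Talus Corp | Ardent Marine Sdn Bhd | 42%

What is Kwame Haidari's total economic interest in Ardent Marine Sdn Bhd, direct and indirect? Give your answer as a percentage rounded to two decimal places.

Kwame reaches Ardent along 3 paths.
Via Kestrel → Talus: 29% × 99% × 42% = 12.0582%.
Via Kestrel → Rowan: 29% × 22% × 49% = 3.1262%.
Via Rowan: 68% × 49% = 33.32%.
Total: 12.0582% + 3.1262% + 33.32% = 48.5044%.
Rounded: 48.50%.

48.50%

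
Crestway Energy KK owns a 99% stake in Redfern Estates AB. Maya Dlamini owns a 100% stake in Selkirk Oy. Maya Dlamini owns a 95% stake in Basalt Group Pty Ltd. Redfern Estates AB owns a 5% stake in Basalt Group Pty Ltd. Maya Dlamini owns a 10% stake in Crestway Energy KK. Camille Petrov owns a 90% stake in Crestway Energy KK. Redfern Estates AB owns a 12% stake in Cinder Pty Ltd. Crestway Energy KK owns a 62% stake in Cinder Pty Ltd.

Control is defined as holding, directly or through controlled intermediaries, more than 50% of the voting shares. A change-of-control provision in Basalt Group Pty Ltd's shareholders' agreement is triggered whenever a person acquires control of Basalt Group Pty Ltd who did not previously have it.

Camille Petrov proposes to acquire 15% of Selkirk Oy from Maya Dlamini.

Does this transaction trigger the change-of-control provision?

No

The purchase adds only to Camille's holdings (Maya's stake shrinks), so Camille is the only person who could newly come to control Basalt.
Camille holds 90% of Crestway, so Camille controls Crestway.
Crestway holds 99% of Redfern, so Camille controls Redfern.
Redfern and Crestway together hold 12% + 62% = 74% of Cinder, so Camille controls Cinder.
In Basalt, Camille's side holds only 5%, not > 50%.
So before the transaction, Camille does not control Basalt.
After the purchase, Camille holds 15% of Selkirk directly, and Maya's stake falls to 85%.
Camille's side now holds 15% of Selkirk, not > 50%, so Camille still does not control Selkirk.
After the transaction, Camille's side holds 5% of Basalt, not > 50%, so Camille still does not control Basalt.
No new person acquires control, so the clause is not triggered.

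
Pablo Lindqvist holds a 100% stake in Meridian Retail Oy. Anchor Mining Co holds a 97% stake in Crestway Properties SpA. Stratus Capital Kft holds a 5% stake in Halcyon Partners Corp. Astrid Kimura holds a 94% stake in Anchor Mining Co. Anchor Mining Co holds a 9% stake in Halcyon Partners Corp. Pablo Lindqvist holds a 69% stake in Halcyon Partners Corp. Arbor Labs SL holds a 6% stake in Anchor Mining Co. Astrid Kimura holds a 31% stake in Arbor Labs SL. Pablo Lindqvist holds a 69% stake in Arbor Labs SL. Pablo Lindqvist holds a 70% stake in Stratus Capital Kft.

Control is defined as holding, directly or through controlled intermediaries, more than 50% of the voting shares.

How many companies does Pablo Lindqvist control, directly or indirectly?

Pablo holds 69% of Arbor, so Pablo controls Arbor.
Pablo holds 70% of Stratus, so Pablo controls Stratus.
Pablo and Stratus together hold 69% + 5% = 74% of Halcyon, so Pablo controls Halcyon.
Pablo holds 100% of Meridian, so Pablo controls Meridian.
No other company's threshold is met.
Pablo controls 4 companies.

4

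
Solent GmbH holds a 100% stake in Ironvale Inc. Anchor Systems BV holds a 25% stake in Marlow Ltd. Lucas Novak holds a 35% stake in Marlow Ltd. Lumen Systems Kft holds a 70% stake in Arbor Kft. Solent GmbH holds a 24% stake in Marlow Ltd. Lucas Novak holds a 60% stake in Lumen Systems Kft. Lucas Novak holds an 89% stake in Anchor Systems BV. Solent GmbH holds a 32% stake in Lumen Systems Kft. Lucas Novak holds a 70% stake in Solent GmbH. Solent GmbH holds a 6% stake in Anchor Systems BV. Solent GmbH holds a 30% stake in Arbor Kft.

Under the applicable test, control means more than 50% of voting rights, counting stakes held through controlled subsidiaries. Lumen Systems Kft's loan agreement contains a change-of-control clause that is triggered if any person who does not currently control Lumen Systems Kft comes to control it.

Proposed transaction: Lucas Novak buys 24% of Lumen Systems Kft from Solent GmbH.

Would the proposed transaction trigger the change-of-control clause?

The purchase adds only to Lucas's holdings (Solent's stake shrinks), so Lucas is the only person who could newly come to control Lumen.
Lucas holds 70% of Solent, so Lucas controls Solent.
Solent and Lucas together hold 32% + 60% = 92% of Lumen, so Lucas controls Lumen.
So Lucas already controls Lumen before the transaction.
After the purchase, Lucas's direct stake in Lumen rises to 60% + 24% = 84%, and Solent's stake falls to 8%.
Lucas controlled Lumen already, so this is not a new person acquiring control; every other person's position is unchanged or reduced.
No new person acquires control, so the clause is not triggered.

No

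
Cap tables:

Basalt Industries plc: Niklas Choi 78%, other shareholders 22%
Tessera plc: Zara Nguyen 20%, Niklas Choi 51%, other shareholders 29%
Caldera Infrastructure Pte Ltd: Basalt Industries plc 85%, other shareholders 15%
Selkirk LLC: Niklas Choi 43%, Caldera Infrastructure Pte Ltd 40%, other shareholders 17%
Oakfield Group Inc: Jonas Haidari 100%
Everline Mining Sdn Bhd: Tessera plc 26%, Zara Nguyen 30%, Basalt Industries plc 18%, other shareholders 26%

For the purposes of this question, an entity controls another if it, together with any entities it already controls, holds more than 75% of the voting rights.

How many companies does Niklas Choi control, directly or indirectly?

3

Niklas holds 78% of Basalt, so Niklas controls Basalt.
Basalt holds 85% of Caldera, so Niklas controls Caldera.
Niklas and Caldera together hold 43% + 40% = 83% of Selkirk, so Niklas controls Selkirk.
No other company's threshold is met.
Niklas controls 3 companies.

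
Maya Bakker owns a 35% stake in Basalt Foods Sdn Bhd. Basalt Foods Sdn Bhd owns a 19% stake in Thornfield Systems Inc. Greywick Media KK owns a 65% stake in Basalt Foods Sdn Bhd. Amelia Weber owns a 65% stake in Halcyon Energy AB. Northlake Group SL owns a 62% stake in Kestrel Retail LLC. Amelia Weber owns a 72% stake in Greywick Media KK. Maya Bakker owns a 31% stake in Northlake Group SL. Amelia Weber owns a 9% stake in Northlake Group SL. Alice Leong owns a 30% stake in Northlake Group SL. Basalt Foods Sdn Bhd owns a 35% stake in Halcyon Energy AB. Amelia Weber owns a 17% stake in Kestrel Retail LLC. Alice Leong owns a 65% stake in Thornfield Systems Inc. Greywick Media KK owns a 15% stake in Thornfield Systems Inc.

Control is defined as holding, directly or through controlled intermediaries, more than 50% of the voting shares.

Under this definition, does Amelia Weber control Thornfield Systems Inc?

Amelia holds 72% of Greywick, so Amelia controls Greywick.
Greywick holds 65% of Basalt, so Amelia controls Basalt.
Amelia and Basalt together hold 65% + 35% = 100% of Halcyon, so Amelia controls Halcyon.
In Thornfield, Amelia's side holds only 19% + 15% = 34%, not > 50%.
So Amelia does not control Thornfield.

No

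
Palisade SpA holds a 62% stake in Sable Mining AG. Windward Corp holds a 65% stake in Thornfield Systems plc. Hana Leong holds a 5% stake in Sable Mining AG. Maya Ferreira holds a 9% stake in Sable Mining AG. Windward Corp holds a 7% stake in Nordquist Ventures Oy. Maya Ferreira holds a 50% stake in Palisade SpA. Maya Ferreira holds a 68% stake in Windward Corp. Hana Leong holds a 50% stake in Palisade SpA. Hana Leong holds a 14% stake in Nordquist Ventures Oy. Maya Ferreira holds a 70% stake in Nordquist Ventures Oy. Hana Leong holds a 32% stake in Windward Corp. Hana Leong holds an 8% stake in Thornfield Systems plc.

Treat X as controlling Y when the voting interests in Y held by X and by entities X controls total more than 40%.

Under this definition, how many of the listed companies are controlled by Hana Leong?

2

Hana holds 50% of Palisade, so Hana controls Palisade.
Palisade and Hana together hold 62% + 5% = 67% of Sable, so Hana controls Sable.
No other company's threshold is met.
Hana controls 2 companies.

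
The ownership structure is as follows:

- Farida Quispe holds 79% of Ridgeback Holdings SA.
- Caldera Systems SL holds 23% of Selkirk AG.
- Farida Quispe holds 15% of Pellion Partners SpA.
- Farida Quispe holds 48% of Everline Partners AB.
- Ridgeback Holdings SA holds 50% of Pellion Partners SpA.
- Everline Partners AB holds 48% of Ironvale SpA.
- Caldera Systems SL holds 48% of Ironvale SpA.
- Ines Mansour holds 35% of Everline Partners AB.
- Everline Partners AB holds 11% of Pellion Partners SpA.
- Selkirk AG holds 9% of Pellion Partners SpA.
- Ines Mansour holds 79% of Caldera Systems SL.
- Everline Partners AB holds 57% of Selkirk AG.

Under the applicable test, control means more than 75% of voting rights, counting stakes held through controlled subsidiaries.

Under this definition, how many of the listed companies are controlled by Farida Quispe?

Farida holds 79% of Ridgeback, so Farida controls Ridgeback.
No other company's threshold is met.
Farida controls 1 company.

1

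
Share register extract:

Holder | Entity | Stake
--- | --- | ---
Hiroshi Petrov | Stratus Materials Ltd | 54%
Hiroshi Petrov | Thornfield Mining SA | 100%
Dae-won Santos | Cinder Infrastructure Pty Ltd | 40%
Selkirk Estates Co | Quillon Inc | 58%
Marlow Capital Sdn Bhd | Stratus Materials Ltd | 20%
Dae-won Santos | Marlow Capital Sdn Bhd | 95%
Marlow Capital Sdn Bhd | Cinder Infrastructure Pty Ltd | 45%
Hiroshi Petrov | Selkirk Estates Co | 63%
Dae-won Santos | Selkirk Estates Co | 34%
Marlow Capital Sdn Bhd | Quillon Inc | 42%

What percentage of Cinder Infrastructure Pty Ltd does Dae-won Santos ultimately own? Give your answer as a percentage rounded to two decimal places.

82.75%

Dae-won reaches Cinder along 2 paths.
Direct stake: 40% = 40%.
Via Marlow: 95% × 45% = 42.75%.
Total: 40% + 42.75% = 82.75%.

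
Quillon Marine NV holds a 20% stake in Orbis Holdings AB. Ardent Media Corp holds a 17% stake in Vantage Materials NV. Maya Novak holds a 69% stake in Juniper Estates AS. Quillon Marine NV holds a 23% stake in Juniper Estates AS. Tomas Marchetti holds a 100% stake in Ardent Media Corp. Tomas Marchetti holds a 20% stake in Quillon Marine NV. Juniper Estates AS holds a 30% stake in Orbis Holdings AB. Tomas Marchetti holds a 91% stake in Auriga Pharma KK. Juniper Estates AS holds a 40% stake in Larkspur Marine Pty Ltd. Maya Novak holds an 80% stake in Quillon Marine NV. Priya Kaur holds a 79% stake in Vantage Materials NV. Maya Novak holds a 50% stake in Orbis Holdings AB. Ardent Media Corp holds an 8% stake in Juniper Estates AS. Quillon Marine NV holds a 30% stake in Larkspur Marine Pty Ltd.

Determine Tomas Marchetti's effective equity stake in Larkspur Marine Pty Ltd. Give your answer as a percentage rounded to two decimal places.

11.04%

Tomas reaches Larkspur along 3 paths.
Via Quillon → Juniper: 20% × 23% × 40% = 1.84%.
Via Ardent → Juniper: 100% × 8% × 40% = 3.2%.
Via Quillon: 20% × 30% = 6%.
Total: 1.84% + 3.2% + 6% = 11.04%.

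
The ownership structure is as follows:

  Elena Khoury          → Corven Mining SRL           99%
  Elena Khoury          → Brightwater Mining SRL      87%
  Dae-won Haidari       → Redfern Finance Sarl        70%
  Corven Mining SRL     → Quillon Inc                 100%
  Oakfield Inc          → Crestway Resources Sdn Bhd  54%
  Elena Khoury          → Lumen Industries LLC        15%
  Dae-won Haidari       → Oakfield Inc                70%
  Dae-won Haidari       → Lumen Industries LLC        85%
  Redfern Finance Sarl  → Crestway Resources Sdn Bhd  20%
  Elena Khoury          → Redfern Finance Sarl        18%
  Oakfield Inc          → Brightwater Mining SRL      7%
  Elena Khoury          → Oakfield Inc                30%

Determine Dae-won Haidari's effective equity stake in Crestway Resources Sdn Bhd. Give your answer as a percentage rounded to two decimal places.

51.80%

Dae-won reaches Crestway along 2 paths.
Via Oakfield: 70% × 54% = 37.8%.
Via Redfern: 70% × 20% = 14%.
Total: 37.8% + 14% = 51.8%.
Rounded: 51.80%.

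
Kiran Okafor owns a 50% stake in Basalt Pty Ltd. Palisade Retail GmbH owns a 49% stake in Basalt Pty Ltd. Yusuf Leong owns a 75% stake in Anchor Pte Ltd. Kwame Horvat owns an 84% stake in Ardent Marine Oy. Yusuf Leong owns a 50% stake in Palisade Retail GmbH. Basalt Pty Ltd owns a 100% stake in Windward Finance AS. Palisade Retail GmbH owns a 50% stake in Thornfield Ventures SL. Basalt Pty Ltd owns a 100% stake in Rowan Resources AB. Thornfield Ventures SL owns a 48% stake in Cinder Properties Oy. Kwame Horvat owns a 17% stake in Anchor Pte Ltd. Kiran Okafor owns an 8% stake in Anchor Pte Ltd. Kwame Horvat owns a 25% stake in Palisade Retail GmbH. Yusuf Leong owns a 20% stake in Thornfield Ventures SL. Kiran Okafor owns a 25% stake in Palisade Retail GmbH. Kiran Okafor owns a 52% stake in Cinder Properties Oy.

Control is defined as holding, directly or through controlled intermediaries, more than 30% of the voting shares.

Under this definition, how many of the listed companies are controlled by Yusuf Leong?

Yusuf holds 75% of Anchor, so Yusuf controls Anchor.
Yusuf holds 50% of Palisade, so Yusuf controls Palisade.
Palisade holds 49% of Basalt, so Yusuf controls Basalt.
Yusuf and Palisade together hold 20% + 50% = 70% of Thornfield, so Yusuf controls Thornfield.
Basalt holds 100% of Windward, so Yusuf controls Windward.
Basalt holds 100% of Rowan, so Yusuf controls Rowan.
Thornfield holds 48% of Cinder, so Yusuf controls Cinder.
No other company's threshold is met.
Yusuf controls 7 companies.

7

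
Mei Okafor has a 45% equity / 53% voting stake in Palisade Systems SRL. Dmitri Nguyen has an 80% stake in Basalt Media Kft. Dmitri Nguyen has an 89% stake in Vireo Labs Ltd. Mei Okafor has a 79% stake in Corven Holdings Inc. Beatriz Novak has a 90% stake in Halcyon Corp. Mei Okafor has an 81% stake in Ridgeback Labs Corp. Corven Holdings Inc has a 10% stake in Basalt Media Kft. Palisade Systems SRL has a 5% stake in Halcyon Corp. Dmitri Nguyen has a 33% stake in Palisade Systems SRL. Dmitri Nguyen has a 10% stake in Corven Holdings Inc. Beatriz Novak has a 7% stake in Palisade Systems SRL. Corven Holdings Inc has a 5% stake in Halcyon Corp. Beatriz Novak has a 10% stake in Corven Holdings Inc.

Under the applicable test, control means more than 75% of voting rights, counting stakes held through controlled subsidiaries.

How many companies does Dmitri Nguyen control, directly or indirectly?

2

Dmitri holds 80% of Basalt, so Dmitri controls Basalt.
Dmitri holds 89% of Vireo, so Dmitri controls Vireo.
No other company's threshold is met.
Dmitri controls 2 companies.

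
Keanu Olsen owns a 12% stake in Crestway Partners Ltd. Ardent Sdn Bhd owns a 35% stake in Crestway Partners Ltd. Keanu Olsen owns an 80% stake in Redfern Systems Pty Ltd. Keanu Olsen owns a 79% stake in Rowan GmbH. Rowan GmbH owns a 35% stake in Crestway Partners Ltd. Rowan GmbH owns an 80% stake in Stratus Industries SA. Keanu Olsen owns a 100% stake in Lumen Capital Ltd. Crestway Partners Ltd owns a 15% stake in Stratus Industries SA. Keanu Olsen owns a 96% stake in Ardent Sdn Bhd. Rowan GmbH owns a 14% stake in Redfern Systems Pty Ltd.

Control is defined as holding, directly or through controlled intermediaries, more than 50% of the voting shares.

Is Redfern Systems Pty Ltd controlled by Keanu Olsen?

Yes

Keanu holds 79% of Rowan, so Keanu controls Rowan.
Keanu and Rowan together hold 80% + 14% = 94% of Redfern, so Keanu controls Redfern.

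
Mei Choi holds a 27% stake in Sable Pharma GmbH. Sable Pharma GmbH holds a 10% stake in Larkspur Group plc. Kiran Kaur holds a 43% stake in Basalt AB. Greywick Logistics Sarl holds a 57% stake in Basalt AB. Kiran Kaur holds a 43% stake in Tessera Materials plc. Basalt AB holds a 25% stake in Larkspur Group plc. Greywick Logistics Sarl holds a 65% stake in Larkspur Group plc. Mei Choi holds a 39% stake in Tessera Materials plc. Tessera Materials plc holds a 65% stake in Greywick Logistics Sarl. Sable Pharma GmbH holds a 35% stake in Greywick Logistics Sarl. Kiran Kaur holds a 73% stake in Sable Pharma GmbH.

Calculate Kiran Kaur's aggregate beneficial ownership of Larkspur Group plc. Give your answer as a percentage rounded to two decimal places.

60.45%

Kiran reaches Larkspur along 6 paths.
Via Sable: 73% × 10% = 7.3%.
Via Basalt: 43% × 25% = 10.75%.
Via Sable → Greywick → Basalt: 73% × 35% × 57% × 25% = 3.640875%.
Via Tessera → Greywick → Basalt: 43% × 65% × 57% × 25% = 3.982875%.
Via Sable → Greywick: 73% × 35% × 65% = 16.6075%.
Via Tessera → Greywick: 43% × 65% × 65% = 18.1675%.
Total: 7.3% + 10.75% + 3.640875% + 3.982875% + 16.6075% + 18.1675% = 60.44875%.
Rounded: 60.45%.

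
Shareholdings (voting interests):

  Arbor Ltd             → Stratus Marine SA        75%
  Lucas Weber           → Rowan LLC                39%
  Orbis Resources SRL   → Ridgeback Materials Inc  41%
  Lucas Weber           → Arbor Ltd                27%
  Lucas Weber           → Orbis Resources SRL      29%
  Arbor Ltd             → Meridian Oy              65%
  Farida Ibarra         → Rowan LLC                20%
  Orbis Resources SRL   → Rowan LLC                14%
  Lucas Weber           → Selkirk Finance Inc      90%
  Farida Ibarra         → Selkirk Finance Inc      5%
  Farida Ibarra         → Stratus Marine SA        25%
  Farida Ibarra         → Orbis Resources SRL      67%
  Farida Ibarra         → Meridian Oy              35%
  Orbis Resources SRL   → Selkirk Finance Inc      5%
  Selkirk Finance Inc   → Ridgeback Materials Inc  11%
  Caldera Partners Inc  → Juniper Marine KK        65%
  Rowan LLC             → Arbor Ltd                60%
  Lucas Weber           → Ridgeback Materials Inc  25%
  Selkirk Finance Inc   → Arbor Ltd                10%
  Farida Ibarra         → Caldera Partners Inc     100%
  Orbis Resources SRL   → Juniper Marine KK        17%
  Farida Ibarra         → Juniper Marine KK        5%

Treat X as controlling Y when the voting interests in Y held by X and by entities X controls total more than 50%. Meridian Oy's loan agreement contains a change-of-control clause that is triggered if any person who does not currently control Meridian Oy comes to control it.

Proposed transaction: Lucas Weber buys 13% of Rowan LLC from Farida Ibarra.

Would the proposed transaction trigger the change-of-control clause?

Yes

The purchase adds only to Lucas's holdings (Farida's stake shrinks), so Lucas is the only person who could newly come to control Meridian.
Lucas holds 90% of Selkirk, so Lucas controls Selkirk.
Neither Lucas nor any entity Lucas controls holds any voting interest in Meridian.
So before the transaction, Lucas does not control Meridian.
After the purchase, Lucas's direct stake in Rowan rises to 39% + 13% = 52%, and Farida's stake falls to 7%.
Lucas holds 52% of Rowan, so Lucas controls Rowan.
Rowan and Lucas and Selkirk together hold 60% + 27% + 10% = 97% of Arbor, so Lucas controls Arbor.
Arbor holds 65% of Meridian, so Lucas controls Meridian.
Lucas did not control Meridian before and does after, so the clause is triggered.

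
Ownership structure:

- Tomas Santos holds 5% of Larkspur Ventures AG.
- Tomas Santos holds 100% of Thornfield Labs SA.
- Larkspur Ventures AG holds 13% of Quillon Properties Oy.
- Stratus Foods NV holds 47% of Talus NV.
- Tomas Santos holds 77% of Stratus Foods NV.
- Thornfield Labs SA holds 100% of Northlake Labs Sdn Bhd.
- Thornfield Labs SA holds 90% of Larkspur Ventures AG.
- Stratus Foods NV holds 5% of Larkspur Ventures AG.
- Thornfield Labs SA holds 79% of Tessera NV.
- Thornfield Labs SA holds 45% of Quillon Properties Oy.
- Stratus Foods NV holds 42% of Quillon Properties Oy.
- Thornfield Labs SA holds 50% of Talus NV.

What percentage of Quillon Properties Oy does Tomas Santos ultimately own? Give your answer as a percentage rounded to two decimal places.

Tomas reaches Quillon along 5 paths.
Via Stratus → Larkspur: 77% × 5% × 13% = 0.5005%.
Via Thornfield → Larkspur: 100% × 90% × 13% = 11.7%.
Via Larkspur: 5% × 13% = 0.65%.
Via Stratus: 77% × 42% = 32.34%.
Via Thornfield: 100% × 45% = 45%.
Total: 0.5005% + 11.7% + 0.65% + 32.34% + 45% = 90.1905%.
Rounded: 90.19%.

90.19%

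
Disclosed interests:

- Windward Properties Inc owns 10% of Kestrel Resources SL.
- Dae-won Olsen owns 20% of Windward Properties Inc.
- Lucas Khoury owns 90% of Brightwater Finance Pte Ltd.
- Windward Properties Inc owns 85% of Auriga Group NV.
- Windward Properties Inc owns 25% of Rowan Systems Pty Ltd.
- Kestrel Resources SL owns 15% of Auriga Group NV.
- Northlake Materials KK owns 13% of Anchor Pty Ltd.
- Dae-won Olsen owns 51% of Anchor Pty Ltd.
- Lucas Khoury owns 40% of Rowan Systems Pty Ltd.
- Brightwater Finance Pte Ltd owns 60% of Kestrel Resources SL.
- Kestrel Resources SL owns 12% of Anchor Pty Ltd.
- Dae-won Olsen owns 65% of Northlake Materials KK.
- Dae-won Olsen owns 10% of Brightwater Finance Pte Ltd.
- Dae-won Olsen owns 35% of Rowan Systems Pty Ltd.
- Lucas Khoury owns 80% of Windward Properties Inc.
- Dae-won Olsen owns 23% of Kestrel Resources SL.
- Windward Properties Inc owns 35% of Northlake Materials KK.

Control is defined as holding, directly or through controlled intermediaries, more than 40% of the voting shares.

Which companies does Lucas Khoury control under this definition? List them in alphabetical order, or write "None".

Lucas holds 90% of Brightwater, so Lucas controls Brightwater.
Lucas holds 80% of Windward, so Lucas controls Windward.
Brightwater and Windward together hold 60% + 10% = 70% of Kestrel, so Lucas controls Kestrel.
Lucas and Windward together hold 40% + 25% = 65% of Rowan, so Lucas controls Rowan.
Kestrel and Windward together hold 15% + 85% = 100% of Auriga, so Lucas controls Auriga.
No other company's threshold is met.

Auriga Group NV, Brightwater Finance Pte Ltd, Kestrel Resources SL, Rowan Systems Pty Ltd, Windward Properties Inc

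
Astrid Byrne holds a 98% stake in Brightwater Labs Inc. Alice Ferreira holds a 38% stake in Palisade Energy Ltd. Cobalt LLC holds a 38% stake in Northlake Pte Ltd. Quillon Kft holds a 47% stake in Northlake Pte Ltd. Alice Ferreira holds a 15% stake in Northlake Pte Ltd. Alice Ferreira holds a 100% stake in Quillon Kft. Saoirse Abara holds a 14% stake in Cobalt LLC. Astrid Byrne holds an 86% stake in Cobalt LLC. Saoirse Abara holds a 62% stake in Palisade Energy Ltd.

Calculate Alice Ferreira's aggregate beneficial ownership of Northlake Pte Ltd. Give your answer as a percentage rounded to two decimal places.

Alice reaches Northlake along 2 paths.
Via Quillon: 100% × 47% = 47%.
Direct stake: 15% = 15%.
Total: 47% + 15% = 62%.
Rounded: 62.00%.

62.00%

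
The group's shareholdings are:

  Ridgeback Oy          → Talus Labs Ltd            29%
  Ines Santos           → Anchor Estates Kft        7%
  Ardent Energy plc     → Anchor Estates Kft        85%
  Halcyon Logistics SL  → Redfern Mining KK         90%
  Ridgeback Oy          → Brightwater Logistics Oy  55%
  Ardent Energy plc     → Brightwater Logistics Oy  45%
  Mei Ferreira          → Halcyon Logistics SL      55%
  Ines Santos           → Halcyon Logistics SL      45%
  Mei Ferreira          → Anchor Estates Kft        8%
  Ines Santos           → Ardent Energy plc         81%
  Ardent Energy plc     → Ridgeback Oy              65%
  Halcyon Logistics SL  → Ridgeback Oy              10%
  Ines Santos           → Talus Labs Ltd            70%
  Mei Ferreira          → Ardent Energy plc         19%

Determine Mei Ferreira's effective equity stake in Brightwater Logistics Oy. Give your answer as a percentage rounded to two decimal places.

Mei reaches Brightwater along 3 paths.
Via Ardent: 19% × 45% = 8.55%.
Via Ardent → Ridgeback: 19% × 65% × 55% = 6.7925%.
Via Halcyon → Ridgeback: 55% × 10% × 55% = 3.025%.
Total: 8.55% + 6.7925% + 3.025% = 18.3675%.
Rounded: 18.37%.

18.37%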